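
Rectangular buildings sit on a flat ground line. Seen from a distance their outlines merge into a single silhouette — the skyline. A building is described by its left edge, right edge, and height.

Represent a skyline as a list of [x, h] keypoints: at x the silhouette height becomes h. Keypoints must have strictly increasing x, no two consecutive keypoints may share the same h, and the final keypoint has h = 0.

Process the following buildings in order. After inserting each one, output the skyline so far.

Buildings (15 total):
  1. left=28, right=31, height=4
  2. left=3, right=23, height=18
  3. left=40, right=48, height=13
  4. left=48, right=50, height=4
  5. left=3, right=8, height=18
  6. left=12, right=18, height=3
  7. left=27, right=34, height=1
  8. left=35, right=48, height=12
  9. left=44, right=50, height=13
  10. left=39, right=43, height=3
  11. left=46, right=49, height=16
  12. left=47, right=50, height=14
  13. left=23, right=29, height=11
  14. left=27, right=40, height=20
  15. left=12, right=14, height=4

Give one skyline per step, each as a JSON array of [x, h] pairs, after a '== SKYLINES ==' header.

== SKYLINES ==
[[28,4],[31,0]]
[[3,18],[23,0],[28,4],[31,0]]
[[3,18],[23,0],[28,4],[31,0],[40,13],[48,0]]
[[3,18],[23,0],[28,4],[31,0],[40,13],[48,4],[50,0]]
[[3,18],[23,0],[28,4],[31,0],[40,13],[48,4],[50,0]]
[[3,18],[23,0],[28,4],[31,0],[40,13],[48,4],[50,0]]
[[3,18],[23,0],[27,1],[28,4],[31,1],[34,0],[40,13],[48,4],[50,0]]
[[3,18],[23,0],[27,1],[28,4],[31,1],[34,0],[35,12],[40,13],[48,4],[50,0]]
[[3,18],[23,0],[27,1],[28,4],[31,1],[34,0],[35,12],[40,13],[50,0]]
[[3,18],[23,0],[27,1],[28,4],[31,1],[34,0],[35,12],[40,13],[50,0]]
[[3,18],[23,0],[27,1],[28,4],[31,1],[34,0],[35,12],[40,13],[46,16],[49,13],[50,0]]
[[3,18],[23,0],[27,1],[28,4],[31,1],[34,0],[35,12],[40,13],[46,16],[49,14],[50,0]]
[[3,18],[23,11],[29,4],[31,1],[34,0],[35,12],[40,13],[46,16],[49,14],[50,0]]
[[3,18],[23,11],[27,20],[40,13],[46,16],[49,14],[50,0]]
[[3,18],[23,11],[27,20],[40,13],[46,16],[49,14],[50,0]]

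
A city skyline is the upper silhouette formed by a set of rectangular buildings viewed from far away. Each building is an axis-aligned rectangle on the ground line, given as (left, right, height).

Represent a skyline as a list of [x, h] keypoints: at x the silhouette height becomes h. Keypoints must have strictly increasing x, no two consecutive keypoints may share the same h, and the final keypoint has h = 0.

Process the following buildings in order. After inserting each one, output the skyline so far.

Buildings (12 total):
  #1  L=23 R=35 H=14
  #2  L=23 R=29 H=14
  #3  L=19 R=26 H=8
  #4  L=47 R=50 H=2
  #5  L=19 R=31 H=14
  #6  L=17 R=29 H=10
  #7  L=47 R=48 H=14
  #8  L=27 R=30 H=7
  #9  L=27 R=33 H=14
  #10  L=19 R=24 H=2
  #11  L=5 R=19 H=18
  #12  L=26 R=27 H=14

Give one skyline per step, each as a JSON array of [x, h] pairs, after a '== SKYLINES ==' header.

== SKYLINES ==
[[23,14],[35,0]]
[[23,14],[35,0]]
[[19,8],[23,14],[35,0]]
[[19,8],[23,14],[35,0],[47,2],[50,0]]
[[19,14],[35,0],[47,2],[50,0]]
[[17,10],[19,14],[35,0],[47,2],[50,0]]
[[17,10],[19,14],[35,0],[47,14],[48,2],[50,0]]
[[17,10],[19,14],[35,0],[47,14],[48,2],[50,0]]
[[17,10],[19,14],[35,0],[47,14],[48,2],[50,0]]
[[17,10],[19,14],[35,0],[47,14],[48,2],[50,0]]
[[5,18],[19,14],[35,0],[47,14],[48,2],[50,0]]
[[5,18],[19,14],[35,0],[47,14],[48,2],[50,0]]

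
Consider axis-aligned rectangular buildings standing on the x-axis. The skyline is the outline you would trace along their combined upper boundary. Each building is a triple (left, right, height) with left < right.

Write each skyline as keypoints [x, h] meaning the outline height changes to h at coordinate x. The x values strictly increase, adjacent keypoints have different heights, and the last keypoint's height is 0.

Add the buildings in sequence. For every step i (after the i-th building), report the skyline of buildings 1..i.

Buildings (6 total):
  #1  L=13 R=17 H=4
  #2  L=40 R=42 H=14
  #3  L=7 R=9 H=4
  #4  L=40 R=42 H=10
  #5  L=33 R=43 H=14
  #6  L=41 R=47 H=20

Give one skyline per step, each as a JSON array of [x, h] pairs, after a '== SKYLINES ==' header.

== SKYLINES ==
[[13,4],[17,0]]
[[13,4],[17,0],[40,14],[42,0]]
[[7,4],[9,0],[13,4],[17,0],[40,14],[42,0]]
[[7,4],[9,0],[13,4],[17,0],[40,14],[42,0]]
[[7,4],[9,0],[13,4],[17,0],[33,14],[43,0]]
[[7,4],[9,0],[13,4],[17,0],[33,14],[41,20],[47,0]]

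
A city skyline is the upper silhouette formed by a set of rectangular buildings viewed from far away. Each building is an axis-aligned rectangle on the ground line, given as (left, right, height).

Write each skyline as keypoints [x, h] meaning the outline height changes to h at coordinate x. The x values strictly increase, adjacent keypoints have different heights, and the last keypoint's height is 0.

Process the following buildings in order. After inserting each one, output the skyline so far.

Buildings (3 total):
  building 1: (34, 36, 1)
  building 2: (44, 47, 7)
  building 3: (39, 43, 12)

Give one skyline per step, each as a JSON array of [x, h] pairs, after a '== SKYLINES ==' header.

== SKYLINES ==
[[34,1],[36,0]]
[[34,1],[36,0],[44,7],[47,0]]
[[34,1],[36,0],[39,12],[43,0],[44,7],[47,0]]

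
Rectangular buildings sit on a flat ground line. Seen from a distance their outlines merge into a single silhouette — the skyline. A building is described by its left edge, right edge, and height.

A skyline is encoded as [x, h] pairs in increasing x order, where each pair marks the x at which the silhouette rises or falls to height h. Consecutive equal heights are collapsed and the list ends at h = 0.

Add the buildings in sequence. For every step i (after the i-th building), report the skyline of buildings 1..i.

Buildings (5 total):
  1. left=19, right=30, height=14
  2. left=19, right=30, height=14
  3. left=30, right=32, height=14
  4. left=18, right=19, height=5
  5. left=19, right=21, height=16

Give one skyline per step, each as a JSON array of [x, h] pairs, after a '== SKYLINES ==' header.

== SKYLINES ==
[[19,14],[30,0]]
[[19,14],[30,0]]
[[19,14],[32,0]]
[[18,5],[19,14],[32,0]]
[[18,5],[19,16],[21,14],[32,0]]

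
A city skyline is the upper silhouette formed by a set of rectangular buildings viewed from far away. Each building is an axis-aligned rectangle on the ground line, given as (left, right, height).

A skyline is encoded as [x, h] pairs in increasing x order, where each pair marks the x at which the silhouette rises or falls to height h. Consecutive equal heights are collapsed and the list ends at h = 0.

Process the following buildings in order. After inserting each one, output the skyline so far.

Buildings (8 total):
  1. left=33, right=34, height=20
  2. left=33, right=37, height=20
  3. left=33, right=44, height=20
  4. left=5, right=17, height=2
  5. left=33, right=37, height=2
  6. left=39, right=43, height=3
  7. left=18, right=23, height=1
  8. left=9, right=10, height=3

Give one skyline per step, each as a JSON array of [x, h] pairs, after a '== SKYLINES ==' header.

== SKYLINES ==
[[33,20],[34,0]]
[[33,20],[37,0]]
[[33,20],[44,0]]
[[5,2],[17,0],[33,20],[44,0]]
[[5,2],[17,0],[33,20],[44,0]]
[[5,2],[17,0],[33,20],[44,0]]
[[5,2],[17,0],[18,1],[23,0],[33,20],[44,0]]
[[5,2],[9,3],[10,2],[17,0],[18,1],[23,0],[33,20],[44,0]]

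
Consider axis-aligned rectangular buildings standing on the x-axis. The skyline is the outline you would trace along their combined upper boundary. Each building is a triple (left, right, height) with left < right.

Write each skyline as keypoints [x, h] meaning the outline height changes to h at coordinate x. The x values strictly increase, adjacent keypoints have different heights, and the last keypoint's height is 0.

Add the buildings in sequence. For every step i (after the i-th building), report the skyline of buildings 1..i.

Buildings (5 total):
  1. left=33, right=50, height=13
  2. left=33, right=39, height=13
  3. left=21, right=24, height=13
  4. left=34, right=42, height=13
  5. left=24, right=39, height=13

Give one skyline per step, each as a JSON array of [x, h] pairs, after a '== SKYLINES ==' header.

== SKYLINES ==
[[33,13],[50,0]]
[[33,13],[50,0]]
[[21,13],[24,0],[33,13],[50,0]]
[[21,13],[24,0],[33,13],[50,0]]
[[21,13],[50,0]]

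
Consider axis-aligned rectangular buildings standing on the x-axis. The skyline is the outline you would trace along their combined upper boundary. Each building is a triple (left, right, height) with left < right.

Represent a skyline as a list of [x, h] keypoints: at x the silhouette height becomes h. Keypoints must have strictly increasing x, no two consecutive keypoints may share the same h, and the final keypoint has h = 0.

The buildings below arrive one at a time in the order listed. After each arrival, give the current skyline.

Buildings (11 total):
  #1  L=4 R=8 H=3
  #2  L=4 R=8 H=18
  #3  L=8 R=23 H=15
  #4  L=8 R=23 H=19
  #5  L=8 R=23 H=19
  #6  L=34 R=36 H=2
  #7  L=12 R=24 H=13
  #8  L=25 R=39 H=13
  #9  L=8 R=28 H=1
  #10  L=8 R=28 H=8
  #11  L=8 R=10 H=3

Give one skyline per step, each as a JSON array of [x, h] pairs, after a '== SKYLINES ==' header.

== SKYLINES ==
[[4,3],[8,0]]
[[4,18],[8,0]]
[[4,18],[8,15],[23,0]]
[[4,18],[8,19],[23,0]]
[[4,18],[8,19],[23,0]]
[[4,18],[8,19],[23,0],[34,2],[36,0]]
[[4,18],[8,19],[23,13],[24,0],[34,2],[36,0]]
[[4,18],[8,19],[23,13],[24,0],[25,13],[39,0]]
[[4,18],[8,19],[23,13],[24,1],[25,13],[39,0]]
[[4,18],[8,19],[23,13],[24,8],[25,13],[39,0]]
[[4,18],[8,19],[23,13],[24,8],[25,13],[39,0]]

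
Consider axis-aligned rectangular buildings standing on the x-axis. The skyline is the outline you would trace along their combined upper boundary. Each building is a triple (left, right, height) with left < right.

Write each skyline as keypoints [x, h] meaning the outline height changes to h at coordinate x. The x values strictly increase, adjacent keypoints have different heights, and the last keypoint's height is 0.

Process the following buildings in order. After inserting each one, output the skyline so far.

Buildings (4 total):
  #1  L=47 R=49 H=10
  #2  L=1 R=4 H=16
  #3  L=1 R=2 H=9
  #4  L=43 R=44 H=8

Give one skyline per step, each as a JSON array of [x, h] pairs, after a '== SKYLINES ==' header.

== SKYLINES ==
[[47,10],[49,0]]
[[1,16],[4,0],[47,10],[49,0]]
[[1,16],[4,0],[47,10],[49,0]]
[[1,16],[4,0],[43,8],[44,0],[47,10],[49,0]]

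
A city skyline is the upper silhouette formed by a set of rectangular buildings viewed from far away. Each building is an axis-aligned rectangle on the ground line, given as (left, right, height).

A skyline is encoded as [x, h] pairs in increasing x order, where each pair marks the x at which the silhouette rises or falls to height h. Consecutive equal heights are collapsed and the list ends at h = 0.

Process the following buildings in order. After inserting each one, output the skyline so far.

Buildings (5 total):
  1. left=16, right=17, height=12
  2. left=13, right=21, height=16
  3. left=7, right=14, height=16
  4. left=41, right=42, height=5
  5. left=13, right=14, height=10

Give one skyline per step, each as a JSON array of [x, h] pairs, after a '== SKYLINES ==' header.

== SKYLINES ==
[[16,12],[17,0]]
[[13,16],[21,0]]
[[7,16],[21,0]]
[[7,16],[21,0],[41,5],[42,0]]
[[7,16],[21,0],[41,5],[42,0]]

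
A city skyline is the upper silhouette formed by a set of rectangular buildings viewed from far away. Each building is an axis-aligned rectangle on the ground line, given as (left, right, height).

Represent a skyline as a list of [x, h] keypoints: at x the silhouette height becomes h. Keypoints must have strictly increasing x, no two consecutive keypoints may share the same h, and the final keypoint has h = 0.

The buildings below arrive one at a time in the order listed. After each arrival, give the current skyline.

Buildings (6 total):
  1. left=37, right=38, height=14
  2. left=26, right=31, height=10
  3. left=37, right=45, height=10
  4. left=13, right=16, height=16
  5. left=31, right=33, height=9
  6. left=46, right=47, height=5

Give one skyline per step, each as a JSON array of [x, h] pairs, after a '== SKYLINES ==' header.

== SKYLINES ==
[[37,14],[38,0]]
[[26,10],[31,0],[37,14],[38,0]]
[[26,10],[31,0],[37,14],[38,10],[45,0]]
[[13,16],[16,0],[26,10],[31,0],[37,14],[38,10],[45,0]]
[[13,16],[16,0],[26,10],[31,9],[33,0],[37,14],[38,10],[45,0]]
[[13,16],[16,0],[26,10],[31,9],[33,0],[37,14],[38,10],[45,0],[46,5],[47,0]]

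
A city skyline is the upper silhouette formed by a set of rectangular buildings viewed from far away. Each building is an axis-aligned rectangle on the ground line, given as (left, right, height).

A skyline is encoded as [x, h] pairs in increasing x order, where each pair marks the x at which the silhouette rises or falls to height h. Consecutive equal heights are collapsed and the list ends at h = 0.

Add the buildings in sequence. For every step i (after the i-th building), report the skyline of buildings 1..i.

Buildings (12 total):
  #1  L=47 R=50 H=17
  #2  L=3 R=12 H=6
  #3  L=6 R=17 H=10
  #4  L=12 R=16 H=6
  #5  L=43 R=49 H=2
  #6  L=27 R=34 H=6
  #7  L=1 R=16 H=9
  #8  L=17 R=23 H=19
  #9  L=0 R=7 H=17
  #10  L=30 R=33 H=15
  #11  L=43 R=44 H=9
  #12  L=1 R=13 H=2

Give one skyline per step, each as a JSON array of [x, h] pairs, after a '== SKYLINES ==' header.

== SKYLINES ==
[[47,17],[50,0]]
[[3,6],[12,0],[47,17],[50,0]]
[[3,6],[6,10],[17,0],[47,17],[50,0]]
[[3,6],[6,10],[17,0],[47,17],[50,0]]
[[3,6],[6,10],[17,0],[43,2],[47,17],[50,0]]
[[3,6],[6,10],[17,0],[27,6],[34,0],[43,2],[47,17],[50,0]]
[[1,9],[6,10],[17,0],[27,6],[34,0],[43,2],[47,17],[50,0]]
[[1,9],[6,10],[17,19],[23,0],[27,6],[34,0],[43,2],[47,17],[50,0]]
[[0,17],[7,10],[17,19],[23,0],[27,6],[34,0],[43,2],[47,17],[50,0]]
[[0,17],[7,10],[17,19],[23,0],[27,6],[30,15],[33,6],[34,0],[43,2],[47,17],[50,0]]
[[0,17],[7,10],[17,19],[23,0],[27,6],[30,15],[33,6],[34,0],[43,9],[44,2],[47,17],[50,0]]
[[0,17],[7,10],[17,19],[23,0],[27,6],[30,15],[33,6],[34,0],[43,9],[44,2],[47,17],[50,0]]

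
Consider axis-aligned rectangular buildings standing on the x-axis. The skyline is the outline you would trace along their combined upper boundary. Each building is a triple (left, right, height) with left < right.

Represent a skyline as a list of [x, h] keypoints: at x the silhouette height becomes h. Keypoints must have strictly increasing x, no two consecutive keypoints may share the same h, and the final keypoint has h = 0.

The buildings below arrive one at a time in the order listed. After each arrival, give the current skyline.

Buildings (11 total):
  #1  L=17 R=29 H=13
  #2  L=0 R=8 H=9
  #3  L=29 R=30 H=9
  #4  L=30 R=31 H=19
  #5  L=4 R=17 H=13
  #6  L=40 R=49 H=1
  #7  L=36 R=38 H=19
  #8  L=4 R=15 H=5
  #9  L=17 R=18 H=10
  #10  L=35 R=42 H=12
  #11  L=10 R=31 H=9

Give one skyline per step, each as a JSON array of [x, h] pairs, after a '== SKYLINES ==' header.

== SKYLINES ==
[[17,13],[29,0]]
[[0,9],[8,0],[17,13],[29,0]]
[[0,9],[8,0],[17,13],[29,9],[30,0]]
[[0,9],[8,0],[17,13],[29,9],[30,19],[31,0]]
[[0,9],[4,13],[29,9],[30,19],[31,0]]
[[0,9],[4,13],[29,9],[30,19],[31,0],[40,1],[49,0]]
[[0,9],[4,13],[29,9],[30,19],[31,0],[36,19],[38,0],[40,1],[49,0]]
[[0,9],[4,13],[29,9],[30,19],[31,0],[36,19],[38,0],[40,1],[49,0]]
[[0,9],[4,13],[29,9],[30,19],[31,0],[36,19],[38,0],[40,1],[49,0]]
[[0,9],[4,13],[29,9],[30,19],[31,0],[35,12],[36,19],[38,12],[42,1],[49,0]]
[[0,9],[4,13],[29,9],[30,19],[31,0],[35,12],[36,19],[38,12],[42,1],[49,0]]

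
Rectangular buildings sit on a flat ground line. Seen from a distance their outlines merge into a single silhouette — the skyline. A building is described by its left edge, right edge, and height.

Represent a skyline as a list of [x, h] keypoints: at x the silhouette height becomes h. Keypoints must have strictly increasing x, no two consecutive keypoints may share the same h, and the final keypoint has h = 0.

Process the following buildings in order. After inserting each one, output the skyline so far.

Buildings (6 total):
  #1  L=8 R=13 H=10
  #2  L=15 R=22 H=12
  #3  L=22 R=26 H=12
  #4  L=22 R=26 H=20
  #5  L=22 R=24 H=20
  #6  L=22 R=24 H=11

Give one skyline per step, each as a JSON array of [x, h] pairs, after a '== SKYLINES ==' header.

== SKYLINES ==
[[8,10],[13,0]]
[[8,10],[13,0],[15,12],[22,0]]
[[8,10],[13,0],[15,12],[26,0]]
[[8,10],[13,0],[15,12],[22,20],[26,0]]
[[8,10],[13,0],[15,12],[22,20],[26,0]]
[[8,10],[13,0],[15,12],[22,20],[26,0]]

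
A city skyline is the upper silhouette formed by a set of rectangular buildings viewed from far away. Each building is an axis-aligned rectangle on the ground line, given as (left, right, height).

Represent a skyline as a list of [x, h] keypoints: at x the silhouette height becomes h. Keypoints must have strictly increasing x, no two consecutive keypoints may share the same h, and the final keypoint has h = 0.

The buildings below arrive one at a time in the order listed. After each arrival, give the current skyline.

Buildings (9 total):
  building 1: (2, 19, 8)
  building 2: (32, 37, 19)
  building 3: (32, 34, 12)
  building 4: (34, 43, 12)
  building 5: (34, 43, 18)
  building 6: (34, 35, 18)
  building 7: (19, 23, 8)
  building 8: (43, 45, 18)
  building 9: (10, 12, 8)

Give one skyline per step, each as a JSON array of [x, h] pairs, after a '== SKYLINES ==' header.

== SKYLINES ==
[[2,8],[19,0]]
[[2,8],[19,0],[32,19],[37,0]]
[[2,8],[19,0],[32,19],[37,0]]
[[2,8],[19,0],[32,19],[37,12],[43,0]]
[[2,8],[19,0],[32,19],[37,18],[43,0]]
[[2,8],[19,0],[32,19],[37,18],[43,0]]
[[2,8],[23,0],[32,19],[37,18],[43,0]]
[[2,8],[23,0],[32,19],[37,18],[45,0]]
[[2,8],[23,0],[32,19],[37,18],[45,0]]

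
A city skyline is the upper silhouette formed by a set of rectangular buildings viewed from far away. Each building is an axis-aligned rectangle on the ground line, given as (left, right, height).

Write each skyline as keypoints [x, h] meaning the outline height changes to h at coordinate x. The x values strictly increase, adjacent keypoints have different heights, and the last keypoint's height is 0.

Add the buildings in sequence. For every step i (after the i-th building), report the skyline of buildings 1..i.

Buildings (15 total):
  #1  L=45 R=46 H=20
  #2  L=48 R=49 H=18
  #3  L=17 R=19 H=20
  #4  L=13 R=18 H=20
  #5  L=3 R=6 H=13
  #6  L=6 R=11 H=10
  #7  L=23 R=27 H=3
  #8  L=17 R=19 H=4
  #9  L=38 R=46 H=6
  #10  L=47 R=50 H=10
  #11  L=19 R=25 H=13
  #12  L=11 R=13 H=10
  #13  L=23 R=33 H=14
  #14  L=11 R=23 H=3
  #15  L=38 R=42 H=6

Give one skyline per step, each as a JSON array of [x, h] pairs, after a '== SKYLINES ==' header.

== SKYLINES ==
[[45,20],[46,0]]
[[45,20],[46,0],[48,18],[49,0]]
[[17,20],[19,0],[45,20],[46,0],[48,18],[49,0]]
[[13,20],[19,0],[45,20],[46,0],[48,18],[49,0]]
[[3,13],[6,0],[13,20],[19,0],[45,20],[46,0],[48,18],[49,0]]
[[3,13],[6,10],[11,0],[13,20],[19,0],[45,20],[46,0],[48,18],[49,0]]
[[3,13],[6,10],[11,0],[13,20],[19,0],[23,3],[27,0],[45,20],[46,0],[48,18],[49,0]]
[[3,13],[6,10],[11,0],[13,20],[19,0],[23,3],[27,0],[45,20],[46,0],[48,18],[49,0]]
[[3,13],[6,10],[11,0],[13,20],[19,0],[23,3],[27,0],[38,6],[45,20],[46,0],[48,18],[49,0]]
[[3,13],[6,10],[11,0],[13,20],[19,0],[23,3],[27,0],[38,6],[45,20],[46,0],[47,10],[48,18],[49,10],[50,0]]
[[3,13],[6,10],[11,0],[13,20],[19,13],[25,3],[27,0],[38,6],[45,20],[46,0],[47,10],[48,18],[49,10],[50,0]]
[[3,13],[6,10],[13,20],[19,13],[25,3],[27,0],[38,6],[45,20],[46,0],[47,10],[48,18],[49,10],[50,0]]
[[3,13],[6,10],[13,20],[19,13],[23,14],[33,0],[38,6],[45,20],[46,0],[47,10],[48,18],[49,10],[50,0]]
[[3,13],[6,10],[13,20],[19,13],[23,14],[33,0],[38,6],[45,20],[46,0],[47,10],[48,18],[49,10],[50,0]]
[[3,13],[6,10],[13,20],[19,13],[23,14],[33,0],[38,6],[45,20],[46,0],[47,10],[48,18],[49,10],[50,0]]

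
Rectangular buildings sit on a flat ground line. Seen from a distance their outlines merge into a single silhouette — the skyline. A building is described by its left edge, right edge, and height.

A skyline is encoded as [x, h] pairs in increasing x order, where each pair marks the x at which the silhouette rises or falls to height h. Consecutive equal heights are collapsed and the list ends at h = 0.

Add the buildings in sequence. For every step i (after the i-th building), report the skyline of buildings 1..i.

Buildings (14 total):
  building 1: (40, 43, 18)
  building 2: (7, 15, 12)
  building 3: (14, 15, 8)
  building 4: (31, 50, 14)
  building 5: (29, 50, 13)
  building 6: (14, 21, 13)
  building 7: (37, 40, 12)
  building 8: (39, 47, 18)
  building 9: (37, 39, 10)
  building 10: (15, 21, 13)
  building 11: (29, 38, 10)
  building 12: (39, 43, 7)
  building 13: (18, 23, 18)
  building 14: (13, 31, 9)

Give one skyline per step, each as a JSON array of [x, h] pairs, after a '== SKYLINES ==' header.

== SKYLINES ==
[[40,18],[43,0]]
[[7,12],[15,0],[40,18],[43,0]]
[[7,12],[15,0],[40,18],[43,0]]
[[7,12],[15,0],[31,14],[40,18],[43,14],[50,0]]
[[7,12],[15,0],[29,13],[31,14],[40,18],[43,14],[50,0]]
[[7,12],[14,13],[21,0],[29,13],[31,14],[40,18],[43,14],[50,0]]
[[7,12],[14,13],[21,0],[29,13],[31,14],[40,18],[43,14],[50,0]]
[[7,12],[14,13],[21,0],[29,13],[31,14],[39,18],[47,14],[50,0]]
[[7,12],[14,13],[21,0],[29,13],[31,14],[39,18],[47,14],[50,0]]
[[7,12],[14,13],[21,0],[29,13],[31,14],[39,18],[47,14],[50,0]]
[[7,12],[14,13],[21,0],[29,13],[31,14],[39,18],[47,14],[50,0]]
[[7,12],[14,13],[21,0],[29,13],[31,14],[39,18],[47,14],[50,0]]
[[7,12],[14,13],[18,18],[23,0],[29,13],[31,14],[39,18],[47,14],[50,0]]
[[7,12],[14,13],[18,18],[23,9],[29,13],[31,14],[39,18],[47,14],[50,0]]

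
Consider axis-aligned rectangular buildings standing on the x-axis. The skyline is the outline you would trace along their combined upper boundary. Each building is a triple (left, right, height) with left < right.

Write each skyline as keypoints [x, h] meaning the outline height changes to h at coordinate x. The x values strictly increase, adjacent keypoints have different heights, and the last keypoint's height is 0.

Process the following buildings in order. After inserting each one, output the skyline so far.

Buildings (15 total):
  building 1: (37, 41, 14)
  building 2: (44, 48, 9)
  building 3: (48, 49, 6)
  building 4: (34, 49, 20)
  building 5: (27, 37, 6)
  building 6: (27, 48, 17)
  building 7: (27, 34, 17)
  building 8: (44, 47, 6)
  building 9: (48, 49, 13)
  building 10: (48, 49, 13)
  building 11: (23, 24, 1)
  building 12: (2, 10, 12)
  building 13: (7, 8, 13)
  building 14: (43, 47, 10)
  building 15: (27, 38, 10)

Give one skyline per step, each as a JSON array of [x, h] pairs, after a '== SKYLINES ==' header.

== SKYLINES ==
[[37,14],[41,0]]
[[37,14],[41,0],[44,9],[48,0]]
[[37,14],[41,0],[44,9],[48,6],[49,0]]
[[34,20],[49,0]]
[[27,6],[34,20],[49,0]]
[[27,17],[34,20],[49,0]]
[[27,17],[34,20],[49,0]]
[[27,17],[34,20],[49,0]]
[[27,17],[34,20],[49,0]]
[[27,17],[34,20],[49,0]]
[[23,1],[24,0],[27,17],[34,20],[49,0]]
[[2,12],[10,0],[23,1],[24,0],[27,17],[34,20],[49,0]]
[[2,12],[7,13],[8,12],[10,0],[23,1],[24,0],[27,17],[34,20],[49,0]]
[[2,12],[7,13],[8,12],[10,0],[23,1],[24,0],[27,17],[34,20],[49,0]]
[[2,12],[7,13],[8,12],[10,0],[23,1],[24,0],[27,17],[34,20],[49,0]]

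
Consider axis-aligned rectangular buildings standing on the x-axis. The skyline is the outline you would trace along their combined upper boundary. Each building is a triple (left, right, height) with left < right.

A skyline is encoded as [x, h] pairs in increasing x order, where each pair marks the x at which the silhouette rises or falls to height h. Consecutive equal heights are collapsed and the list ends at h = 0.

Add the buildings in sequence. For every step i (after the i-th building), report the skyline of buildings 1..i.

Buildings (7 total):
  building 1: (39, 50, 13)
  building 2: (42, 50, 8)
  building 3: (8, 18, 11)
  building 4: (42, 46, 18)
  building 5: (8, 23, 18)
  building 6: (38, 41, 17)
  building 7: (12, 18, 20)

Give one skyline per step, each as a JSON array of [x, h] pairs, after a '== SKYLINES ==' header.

== SKYLINES ==
[[39,13],[50,0]]
[[39,13],[50,0]]
[[8,11],[18,0],[39,13],[50,0]]
[[8,11],[18,0],[39,13],[42,18],[46,13],[50,0]]
[[8,18],[23,0],[39,13],[42,18],[46,13],[50,0]]
[[8,18],[23,0],[38,17],[41,13],[42,18],[46,13],[50,0]]
[[8,18],[12,20],[18,18],[23,0],[38,17],[41,13],[42,18],[46,13],[50,0]]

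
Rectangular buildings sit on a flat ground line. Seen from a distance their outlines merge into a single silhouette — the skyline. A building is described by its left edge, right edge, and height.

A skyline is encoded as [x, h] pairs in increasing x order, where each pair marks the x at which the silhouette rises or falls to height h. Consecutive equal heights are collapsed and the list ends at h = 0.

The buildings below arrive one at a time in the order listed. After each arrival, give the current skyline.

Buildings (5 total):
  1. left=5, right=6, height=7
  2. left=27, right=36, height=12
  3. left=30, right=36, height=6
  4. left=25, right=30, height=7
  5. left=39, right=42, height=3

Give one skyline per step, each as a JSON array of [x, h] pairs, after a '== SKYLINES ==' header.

== SKYLINES ==
[[5,7],[6,0]]
[[5,7],[6,0],[27,12],[36,0]]
[[5,7],[6,0],[27,12],[36,0]]
[[5,7],[6,0],[25,7],[27,12],[36,0]]
[[5,7],[6,0],[25,7],[27,12],[36,0],[39,3],[42,0]]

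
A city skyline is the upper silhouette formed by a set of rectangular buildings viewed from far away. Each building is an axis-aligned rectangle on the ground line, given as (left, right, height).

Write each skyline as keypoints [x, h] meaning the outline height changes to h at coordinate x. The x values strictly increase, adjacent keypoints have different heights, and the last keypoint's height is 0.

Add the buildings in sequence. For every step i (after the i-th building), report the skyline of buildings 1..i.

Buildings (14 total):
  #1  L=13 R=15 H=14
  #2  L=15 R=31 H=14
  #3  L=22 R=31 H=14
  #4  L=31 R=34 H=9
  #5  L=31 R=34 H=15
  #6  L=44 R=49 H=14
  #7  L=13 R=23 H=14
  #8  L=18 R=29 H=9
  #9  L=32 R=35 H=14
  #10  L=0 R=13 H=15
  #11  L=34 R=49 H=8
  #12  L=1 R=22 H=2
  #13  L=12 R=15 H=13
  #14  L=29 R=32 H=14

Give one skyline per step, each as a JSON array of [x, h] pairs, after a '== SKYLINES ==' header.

== SKYLINES ==
[[13,14],[15,0]]
[[13,14],[31,0]]
[[13,14],[31,0]]
[[13,14],[31,9],[34,0]]
[[13,14],[31,15],[34,0]]
[[13,14],[31,15],[34,0],[44,14],[49,0]]
[[13,14],[31,15],[34,0],[44,14],[49,0]]
[[13,14],[31,15],[34,0],[44,14],[49,0]]
[[13,14],[31,15],[34,14],[35,0],[44,14],[49,0]]
[[0,15],[13,14],[31,15],[34,14],[35,0],[44,14],[49,0]]
[[0,15],[13,14],[31,15],[34,14],[35,8],[44,14],[49,0]]
[[0,15],[13,14],[31,15],[34,14],[35,8],[44,14],[49,0]]
[[0,15],[13,14],[31,15],[34,14],[35,8],[44,14],[49,0]]
[[0,15],[13,14],[31,15],[34,14],[35,8],[44,14],[49,0]]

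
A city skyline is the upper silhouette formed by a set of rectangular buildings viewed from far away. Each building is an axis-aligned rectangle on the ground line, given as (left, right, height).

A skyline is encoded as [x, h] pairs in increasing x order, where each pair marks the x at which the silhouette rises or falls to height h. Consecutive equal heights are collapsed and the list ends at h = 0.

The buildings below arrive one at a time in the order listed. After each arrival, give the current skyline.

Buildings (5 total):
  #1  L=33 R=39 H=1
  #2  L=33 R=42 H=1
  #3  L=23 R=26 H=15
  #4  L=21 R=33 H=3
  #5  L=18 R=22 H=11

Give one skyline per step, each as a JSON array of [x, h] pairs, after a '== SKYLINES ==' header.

== SKYLINES ==
[[33,1],[39,0]]
[[33,1],[42,0]]
[[23,15],[26,0],[33,1],[42,0]]
[[21,3],[23,15],[26,3],[33,1],[42,0]]
[[18,11],[22,3],[23,15],[26,3],[33,1],[42,0]]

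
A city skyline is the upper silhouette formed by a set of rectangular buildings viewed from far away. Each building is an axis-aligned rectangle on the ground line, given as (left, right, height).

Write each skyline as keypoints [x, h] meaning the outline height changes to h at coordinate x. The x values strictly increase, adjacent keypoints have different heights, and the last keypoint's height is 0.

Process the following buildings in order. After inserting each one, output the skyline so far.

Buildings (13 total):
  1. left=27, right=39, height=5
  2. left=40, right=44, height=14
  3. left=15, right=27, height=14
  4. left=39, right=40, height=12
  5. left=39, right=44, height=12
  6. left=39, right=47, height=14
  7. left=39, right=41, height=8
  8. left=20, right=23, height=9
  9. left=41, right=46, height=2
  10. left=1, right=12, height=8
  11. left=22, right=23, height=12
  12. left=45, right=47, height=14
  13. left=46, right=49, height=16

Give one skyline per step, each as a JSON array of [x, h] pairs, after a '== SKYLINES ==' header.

== SKYLINES ==
[[27,5],[39,0]]
[[27,5],[39,0],[40,14],[44,0]]
[[15,14],[27,5],[39,0],[40,14],[44,0]]
[[15,14],[27,5],[39,12],[40,14],[44,0]]
[[15,14],[27,5],[39,12],[40,14],[44,0]]
[[15,14],[27,5],[39,14],[47,0]]
[[15,14],[27,5],[39,14],[47,0]]
[[15,14],[27,5],[39,14],[47,0]]
[[15,14],[27,5],[39,14],[47,0]]
[[1,8],[12,0],[15,14],[27,5],[39,14],[47,0]]
[[1,8],[12,0],[15,14],[27,5],[39,14],[47,0]]
[[1,8],[12,0],[15,14],[27,5],[39,14],[47,0]]
[[1,8],[12,0],[15,14],[27,5],[39,14],[46,16],[49,0]]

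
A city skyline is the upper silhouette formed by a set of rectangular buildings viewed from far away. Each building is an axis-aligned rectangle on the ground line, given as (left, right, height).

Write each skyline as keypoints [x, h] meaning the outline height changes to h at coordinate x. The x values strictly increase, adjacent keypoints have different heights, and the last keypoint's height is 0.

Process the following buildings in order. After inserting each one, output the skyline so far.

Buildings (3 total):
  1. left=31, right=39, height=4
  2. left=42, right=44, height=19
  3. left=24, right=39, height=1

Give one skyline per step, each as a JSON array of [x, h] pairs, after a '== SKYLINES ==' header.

== SKYLINES ==
[[31,4],[39,0]]
[[31,4],[39,0],[42,19],[44,0]]
[[24,1],[31,4],[39,0],[42,19],[44,0]]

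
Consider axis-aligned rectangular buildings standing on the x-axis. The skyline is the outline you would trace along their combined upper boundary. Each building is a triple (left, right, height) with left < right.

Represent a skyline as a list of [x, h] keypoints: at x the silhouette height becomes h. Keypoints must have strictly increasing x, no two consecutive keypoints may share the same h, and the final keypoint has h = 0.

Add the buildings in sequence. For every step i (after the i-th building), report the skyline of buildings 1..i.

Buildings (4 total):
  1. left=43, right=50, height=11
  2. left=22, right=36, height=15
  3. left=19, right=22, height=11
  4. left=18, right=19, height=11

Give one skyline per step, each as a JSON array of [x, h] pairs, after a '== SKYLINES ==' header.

== SKYLINES ==
[[43,11],[50,0]]
[[22,15],[36,0],[43,11],[50,0]]
[[19,11],[22,15],[36,0],[43,11],[50,0]]
[[18,11],[22,15],[36,0],[43,11],[50,0]]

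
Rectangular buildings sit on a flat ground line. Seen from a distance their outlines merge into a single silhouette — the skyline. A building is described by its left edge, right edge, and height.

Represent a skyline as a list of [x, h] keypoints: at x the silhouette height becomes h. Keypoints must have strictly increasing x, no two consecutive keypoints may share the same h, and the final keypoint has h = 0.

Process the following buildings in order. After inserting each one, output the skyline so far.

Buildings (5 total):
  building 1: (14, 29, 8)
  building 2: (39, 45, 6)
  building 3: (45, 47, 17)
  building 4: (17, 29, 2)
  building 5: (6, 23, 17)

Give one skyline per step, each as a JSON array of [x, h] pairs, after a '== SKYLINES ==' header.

== SKYLINES ==
[[14,8],[29,0]]
[[14,8],[29,0],[39,6],[45,0]]
[[14,8],[29,0],[39,6],[45,17],[47,0]]
[[14,8],[29,0],[39,6],[45,17],[47,0]]
[[6,17],[23,8],[29,0],[39,6],[45,17],[47,0]]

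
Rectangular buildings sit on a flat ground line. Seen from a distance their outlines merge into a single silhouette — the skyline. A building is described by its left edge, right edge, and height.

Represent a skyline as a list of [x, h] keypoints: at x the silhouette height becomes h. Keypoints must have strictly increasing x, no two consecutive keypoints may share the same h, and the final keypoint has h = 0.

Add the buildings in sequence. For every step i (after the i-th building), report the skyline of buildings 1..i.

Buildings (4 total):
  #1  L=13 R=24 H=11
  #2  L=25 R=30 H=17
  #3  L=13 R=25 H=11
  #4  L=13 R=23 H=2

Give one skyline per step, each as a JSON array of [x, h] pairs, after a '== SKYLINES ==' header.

== SKYLINES ==
[[13,11],[24,0]]
[[13,11],[24,0],[25,17],[30,0]]
[[13,11],[25,17],[30,0]]
[[13,11],[25,17],[30,0]]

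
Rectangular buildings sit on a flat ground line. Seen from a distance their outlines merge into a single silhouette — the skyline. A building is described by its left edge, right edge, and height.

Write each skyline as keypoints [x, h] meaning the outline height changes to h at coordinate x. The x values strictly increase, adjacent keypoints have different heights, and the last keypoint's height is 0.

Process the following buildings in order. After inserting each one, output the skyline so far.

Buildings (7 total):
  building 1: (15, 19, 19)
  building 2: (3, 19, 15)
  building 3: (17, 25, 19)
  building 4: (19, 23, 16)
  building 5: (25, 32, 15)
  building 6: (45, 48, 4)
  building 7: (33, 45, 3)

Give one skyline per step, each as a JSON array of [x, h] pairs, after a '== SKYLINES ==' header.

== SKYLINES ==
[[15,19],[19,0]]
[[3,15],[15,19],[19,0]]
[[3,15],[15,19],[25,0]]
[[3,15],[15,19],[25,0]]
[[3,15],[15,19],[25,15],[32,0]]
[[3,15],[15,19],[25,15],[32,0],[45,4],[48,0]]
[[3,15],[15,19],[25,15],[32,0],[33,3],[45,4],[48,0]]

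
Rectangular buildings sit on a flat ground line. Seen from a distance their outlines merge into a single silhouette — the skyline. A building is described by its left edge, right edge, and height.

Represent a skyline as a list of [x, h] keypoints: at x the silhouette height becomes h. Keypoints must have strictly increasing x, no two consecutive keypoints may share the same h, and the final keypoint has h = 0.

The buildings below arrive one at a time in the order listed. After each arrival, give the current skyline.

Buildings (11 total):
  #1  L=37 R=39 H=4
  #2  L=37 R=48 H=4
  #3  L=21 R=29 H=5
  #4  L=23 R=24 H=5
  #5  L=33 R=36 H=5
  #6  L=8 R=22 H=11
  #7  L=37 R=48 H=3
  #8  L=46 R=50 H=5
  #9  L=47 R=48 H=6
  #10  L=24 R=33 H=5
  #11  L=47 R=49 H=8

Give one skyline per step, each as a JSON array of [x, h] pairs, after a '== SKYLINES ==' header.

== SKYLINES ==
[[37,4],[39,0]]
[[37,4],[48,0]]
[[21,5],[29,0],[37,4],[48,0]]
[[21,5],[29,0],[37,4],[48,0]]
[[21,5],[29,0],[33,5],[36,0],[37,4],[48,0]]
[[8,11],[22,5],[29,0],[33,5],[36,0],[37,4],[48,0]]
[[8,11],[22,5],[29,0],[33,5],[36,0],[37,4],[48,0]]
[[8,11],[22,5],[29,0],[33,5],[36,0],[37,4],[46,5],[50,0]]
[[8,11],[22,5],[29,0],[33,5],[36,0],[37,4],[46,5],[47,6],[48,5],[50,0]]
[[8,11],[22,5],[36,0],[37,4],[46,5],[47,6],[48,5],[50,0]]
[[8,11],[22,5],[36,0],[37,4],[46,5],[47,8],[49,5],[50,0]]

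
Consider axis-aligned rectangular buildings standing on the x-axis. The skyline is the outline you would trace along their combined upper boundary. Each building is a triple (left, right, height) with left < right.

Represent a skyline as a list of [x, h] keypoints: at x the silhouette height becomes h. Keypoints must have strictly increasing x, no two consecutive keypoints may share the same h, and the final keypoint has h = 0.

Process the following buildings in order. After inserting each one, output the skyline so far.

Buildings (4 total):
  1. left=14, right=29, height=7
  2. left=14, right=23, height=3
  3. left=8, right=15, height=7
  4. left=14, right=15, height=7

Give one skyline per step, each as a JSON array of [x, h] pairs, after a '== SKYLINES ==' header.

== SKYLINES ==
[[14,7],[29,0]]
[[14,7],[29,0]]
[[8,7],[29,0]]
[[8,7],[29,0]]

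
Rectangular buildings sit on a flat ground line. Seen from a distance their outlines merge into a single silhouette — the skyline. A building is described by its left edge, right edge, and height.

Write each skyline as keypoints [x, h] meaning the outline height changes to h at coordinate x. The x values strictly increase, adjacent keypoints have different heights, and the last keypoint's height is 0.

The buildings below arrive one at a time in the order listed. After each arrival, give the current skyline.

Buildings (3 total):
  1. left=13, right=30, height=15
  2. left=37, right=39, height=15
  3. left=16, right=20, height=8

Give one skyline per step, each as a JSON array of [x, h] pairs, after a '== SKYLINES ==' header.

== SKYLINES ==
[[13,15],[30,0]]
[[13,15],[30,0],[37,15],[39,0]]
[[13,15],[30,0],[37,15],[39,0]]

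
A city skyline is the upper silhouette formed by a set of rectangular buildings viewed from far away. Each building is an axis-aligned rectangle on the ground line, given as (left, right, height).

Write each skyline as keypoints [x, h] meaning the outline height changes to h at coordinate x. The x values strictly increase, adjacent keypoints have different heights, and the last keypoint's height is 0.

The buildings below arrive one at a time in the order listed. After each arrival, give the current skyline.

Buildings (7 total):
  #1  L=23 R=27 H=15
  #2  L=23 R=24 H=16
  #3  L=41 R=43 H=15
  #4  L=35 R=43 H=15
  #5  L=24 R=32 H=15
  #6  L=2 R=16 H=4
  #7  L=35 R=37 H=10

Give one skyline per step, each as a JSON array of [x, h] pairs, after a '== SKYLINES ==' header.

== SKYLINES ==
[[23,15],[27,0]]
[[23,16],[24,15],[27,0]]
[[23,16],[24,15],[27,0],[41,15],[43,0]]
[[23,16],[24,15],[27,0],[35,15],[43,0]]
[[23,16],[24,15],[32,0],[35,15],[43,0]]
[[2,4],[16,0],[23,16],[24,15],[32,0],[35,15],[43,0]]
[[2,4],[16,0],[23,16],[24,15],[32,0],[35,15],[43,0]]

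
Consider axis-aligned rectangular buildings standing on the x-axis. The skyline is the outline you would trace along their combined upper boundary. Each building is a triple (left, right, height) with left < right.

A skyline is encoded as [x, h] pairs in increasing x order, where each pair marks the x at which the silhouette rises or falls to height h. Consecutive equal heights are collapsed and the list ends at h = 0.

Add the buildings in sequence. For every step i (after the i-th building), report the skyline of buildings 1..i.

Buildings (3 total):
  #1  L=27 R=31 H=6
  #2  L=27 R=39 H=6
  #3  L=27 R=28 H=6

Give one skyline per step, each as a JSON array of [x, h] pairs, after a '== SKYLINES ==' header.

== SKYLINES ==
[[27,6],[31,0]]
[[27,6],[39,0]]
[[27,6],[39,0]]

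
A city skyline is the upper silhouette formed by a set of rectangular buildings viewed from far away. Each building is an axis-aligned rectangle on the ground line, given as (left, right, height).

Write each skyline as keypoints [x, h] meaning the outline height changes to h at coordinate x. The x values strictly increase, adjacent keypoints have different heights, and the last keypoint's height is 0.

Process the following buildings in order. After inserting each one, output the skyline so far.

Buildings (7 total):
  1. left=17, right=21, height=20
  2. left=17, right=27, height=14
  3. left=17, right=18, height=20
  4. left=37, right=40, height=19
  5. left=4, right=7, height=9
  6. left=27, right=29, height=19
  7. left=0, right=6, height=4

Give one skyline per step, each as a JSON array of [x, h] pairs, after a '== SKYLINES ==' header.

== SKYLINES ==
[[17,20],[21,0]]
[[17,20],[21,14],[27,0]]
[[17,20],[21,14],[27,0]]
[[17,20],[21,14],[27,0],[37,19],[40,0]]
[[4,9],[7,0],[17,20],[21,14],[27,0],[37,19],[40,0]]
[[4,9],[7,0],[17,20],[21,14],[27,19],[29,0],[37,19],[40,0]]
[[0,4],[4,9],[7,0],[17,20],[21,14],[27,19],[29,0],[37,19],[40,0]]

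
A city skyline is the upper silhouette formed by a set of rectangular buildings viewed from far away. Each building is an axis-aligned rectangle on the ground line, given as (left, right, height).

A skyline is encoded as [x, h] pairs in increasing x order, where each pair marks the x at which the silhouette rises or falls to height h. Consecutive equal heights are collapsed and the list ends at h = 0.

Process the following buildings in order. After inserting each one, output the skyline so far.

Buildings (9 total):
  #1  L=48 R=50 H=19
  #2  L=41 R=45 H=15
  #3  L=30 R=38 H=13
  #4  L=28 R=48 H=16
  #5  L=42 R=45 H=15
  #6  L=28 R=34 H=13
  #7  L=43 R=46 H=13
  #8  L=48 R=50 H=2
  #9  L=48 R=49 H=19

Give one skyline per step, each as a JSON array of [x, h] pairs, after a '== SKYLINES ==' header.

== SKYLINES ==
[[48,19],[50,0]]
[[41,15],[45,0],[48,19],[50,0]]
[[30,13],[38,0],[41,15],[45,0],[48,19],[50,0]]
[[28,16],[48,19],[50,0]]
[[28,16],[48,19],[50,0]]
[[28,16],[48,19],[50,0]]
[[28,16],[48,19],[50,0]]
[[28,16],[48,19],[50,0]]
[[28,16],[48,19],[50,0]]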